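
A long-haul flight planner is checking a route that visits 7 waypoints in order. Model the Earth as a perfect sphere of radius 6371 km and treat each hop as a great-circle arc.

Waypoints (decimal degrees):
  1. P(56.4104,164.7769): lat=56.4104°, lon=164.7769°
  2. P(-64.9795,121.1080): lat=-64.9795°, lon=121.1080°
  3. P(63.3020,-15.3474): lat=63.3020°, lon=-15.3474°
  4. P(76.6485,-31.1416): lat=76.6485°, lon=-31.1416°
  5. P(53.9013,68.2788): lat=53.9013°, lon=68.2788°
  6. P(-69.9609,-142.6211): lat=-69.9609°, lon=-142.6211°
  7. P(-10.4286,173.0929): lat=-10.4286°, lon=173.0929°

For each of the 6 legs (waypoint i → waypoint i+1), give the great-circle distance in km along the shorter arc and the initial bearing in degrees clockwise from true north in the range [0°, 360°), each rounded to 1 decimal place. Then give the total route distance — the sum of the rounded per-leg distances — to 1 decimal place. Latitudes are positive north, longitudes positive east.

Leg 1: dist=13993.3 km, bearing=201.1°
Leg 2: dist=17937.2 km, bearing=285.0°
Leg 3: dist=1588.6 km, bearing=345.2°
Leg 4: dist=4469.1 km, bearing=64.2°
Leg 5: dist=17657.7 km, bearing=150.9°
Leg 6: dist=7307.0 km, bearing=311.1°
Total: 62952.9 km

Leg 1: φ1=0.9845472, φ2=-1.1341062, Δφ=-2.1186534, Δλ=-0.7621661 rad; a=sin²(Δφ/2)+cosφ1·cosφ2·sin²(Δλ/2)=0.7927970201; c=2·atan2(√a, √(1-a))=2.196409027; dist=6371·c=13993.322 ≈ 13993.3 km; running total=13993.3 km
Leg 1 bearing: y=sinΔλ·cosφ2=-0.29203752, x=cosφ1·sinφ2-sinφ1·cosφ2·cosΔλ=-0.75617042; θ=atan2(y, x)=-158.8831° <0 so +360° → 201.1169° ≈ 201.1°
Leg 2: φ1=-1.1341062, φ2=1.1048283, Δφ=2.2389345, Δλ=-2.3815960 rad; a=sin²(Δφ/2)+cosφ1·cosφ2·sin²(Δλ/2)=0.9736422049; c=2·atan2(√a, √(1-a))=2.815447382; dist=6371·c=17937.215 ≈ 17937.2 km; running total=31930.5 km
Leg 2 bearing: y=sinΔλ·cosφ2=-0.30952292, x=cosφ1·sinφ2-sinφ1·cosφ2·cosΔλ=0.08275150; θ=atan2(y, x)=-75.0319° <0 so +360° → 284.9681° ≈ 285.0°
Leg 3: φ1=1.1048283, φ2=1.3377687, Δφ=0.2329404, Δλ=-0.2756608 rad; a=sin²(Δφ/2)+cosφ1·cosφ2·sin²(Δλ/2)=0.0154626160; c=2·atan2(√a, √(1-a))=0.249342956; dist=6371·c=1588.564 ≈ 1588.6 km; running total=33519.1 km
Leg 3 bearing: y=sinΔλ·cosφ2=-0.06285365, x=cosφ1·sinφ2-sinφ1·cosφ2·cosΔλ=0.23862840; θ=atan2(y, x)=-14.7563° <0 so +360° → 345.2437° ≈ 345.2°
Leg 4: φ1=1.3377687, φ2=0.9407552, Δφ=-0.3970135, Δλ=1.7352133 rad; a=sin²(Δφ/2)+cosφ1·cosφ2·sin²(Δλ/2)=0.1180524494; c=2·atan2(√a, √(1-a))=0.701468853; dist=6371·c=4469.058 ≈ 4469.1 km; running total=37988.2 km
Leg 4 bearing: y=sinΔλ·cosφ2=0.58123234, x=cosφ1·sinφ2-sinφ1·cosφ2·cosΔλ=0.28041620; θ=atan2(y, x)=64.2450° ≈ 64.2°
Leg 5: φ1=0.9407552, φ2=-1.2210481, Δφ=-2.1618032, Δλ=-3.6808976 rad; a=sin²(Δφ/2)+cosφ1·cosφ2·sin²(Δλ/2)=0.9661597837; c=2·atan2(√a, √(1-a))=2.771571144; dist=6371·c=17657.680 ≈ 17657.7 km; running total=55645.9 km
Leg 5 bearing: y=sinΔλ·cosφ2=0.17597022, x=cosφ1·sinφ2-sinφ1·cosφ2·cosΔλ=-0.31593466; θ=atan2(y, x)=150.8829° ≈ 150.9°
Leg 6: φ1=-1.2210481, φ2=-0.1820134, Δφ=1.0390346, Δλ=5.5102488 rad; a=sin²(Δφ/2)+cosφ1·cosφ2·sin²(Δλ/2)=0.2943508903; c=2·atan2(√a, √(1-a))=1.146918456; dist=6371·c=7307.017 ≈ 7307.0 km; running total=62952.9 km
Leg 6 bearing: y=sinΔλ·cosφ2=-0.68670632, x=cosφ1·sinφ2-sinφ1·cosφ2·cosΔλ=0.59938986; θ=atan2(y, x)=-48.8840° <0 so +360° → 311.1160° ≈ 311.1°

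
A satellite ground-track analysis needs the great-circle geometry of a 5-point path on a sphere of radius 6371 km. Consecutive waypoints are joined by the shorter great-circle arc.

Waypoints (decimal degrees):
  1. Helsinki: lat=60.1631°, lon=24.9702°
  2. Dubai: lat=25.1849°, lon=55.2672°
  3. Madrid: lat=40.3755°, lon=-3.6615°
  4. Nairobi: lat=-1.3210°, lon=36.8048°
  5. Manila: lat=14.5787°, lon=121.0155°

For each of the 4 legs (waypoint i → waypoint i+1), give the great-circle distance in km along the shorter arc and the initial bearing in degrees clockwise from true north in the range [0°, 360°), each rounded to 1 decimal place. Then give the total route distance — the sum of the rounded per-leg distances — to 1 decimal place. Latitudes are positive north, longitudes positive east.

Leg 1: dist=4528.1 km, bearing=135.6°
Leg 2: dist=5653.4 km, bearing=302.7°
Leg 3: dist=6186.1 km, bearing=128.2°
Leg 4: dist=9421.9 km, bearing=75.2°
Total: 25789.5 km

Leg 1: φ1=1.0500442, φ2=0.4395594, Δφ=-0.6104848, Δλ=0.5287824 rad; a=sin²(Δφ/2)+cosφ1·cosφ2·sin²(Δλ/2)=0.1210611236; c=2·atan2(√a, √(1-a))=0.710742389; dist=6371·c=4528.140 ≈ 4528.1 km; running total=4528.1 km
Leg 1 bearing: y=sinΔλ·cosφ2=0.45652593, x=cosφ1·sinφ2-sinφ1·cosφ2·cosΔλ=-0.46605299; θ=atan2(y, x)=135.5916° ≈ 135.6°
Leg 2: φ1=0.4395594, φ2=0.7046854, Δφ=0.2651260, Δλ=-1.0284998 rad; a=sin²(Δφ/2)+cosφ1·cosφ2·sin²(Δλ/2)=0.1842682648; c=2·atan2(√a, √(1-a))=0.887357201; dist=6371·c=5653.353 ≈ 5653.4 km; running total=10181.5 km
Leg 2 bearing: y=sinΔλ·cosφ2=-0.65251446, x=cosφ1·sinφ2-sinφ1·cosφ2·cosΔλ=0.41890186; θ=atan2(y, x)=-57.3003° <0 so +360° → 302.6997° ≈ 302.7°
Leg 3: φ1=0.7046854, φ2=-0.0230558, Δφ=-0.7277412, Δλ=0.7062702 rad; a=sin²(Δφ/2)+cosφ1·cosφ2·sin²(Δλ/2)=0.2177541318; c=2·atan2(√a, √(1-a))=0.970978953; dist=6371·c=6186.107 ≈ 6186.1 km; running total=16367.6 km
Leg 3 bearing: y=sinΔλ·cosφ2=0.64882820, x=cosφ1·sinφ2-sinφ1·cosφ2·cosΔλ=-0.51026567; θ=atan2(y, x)=128.1830° ≈ 128.2°
Leg 4: φ1=-0.0230558, φ2=0.2544463, Δφ=0.2775021, Δλ=1.4697540 rad; a=sin²(Δφ/2)+cosφ1·cosφ2·sin²(Δλ/2)=0.4541030212; c=2·atan2(√a, √(1-a))=1.478872967; dist=6371·c=9421.900 ≈ 9421.9 km; running total=25789.5 km
Leg 4 bearing: y=sinΔλ·cosφ2=0.96286660, x=cosφ1·sinφ2-sinφ1·cosφ2·cosΔλ=0.25389326; θ=atan2(y, x)=75.2282° ≈ 75.2°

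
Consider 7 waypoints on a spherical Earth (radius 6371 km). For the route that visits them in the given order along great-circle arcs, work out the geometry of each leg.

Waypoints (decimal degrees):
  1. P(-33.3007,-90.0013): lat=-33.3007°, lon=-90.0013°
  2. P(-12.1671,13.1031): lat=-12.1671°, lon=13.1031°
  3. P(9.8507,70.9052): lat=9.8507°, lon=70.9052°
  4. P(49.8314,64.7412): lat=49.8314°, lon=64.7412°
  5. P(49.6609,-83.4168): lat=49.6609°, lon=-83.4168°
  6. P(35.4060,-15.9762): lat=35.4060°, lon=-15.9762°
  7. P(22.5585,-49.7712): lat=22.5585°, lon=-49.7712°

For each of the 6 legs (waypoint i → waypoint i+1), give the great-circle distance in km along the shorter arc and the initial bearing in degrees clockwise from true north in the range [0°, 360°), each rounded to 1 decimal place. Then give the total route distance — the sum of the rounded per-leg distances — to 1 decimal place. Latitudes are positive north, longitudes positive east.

Leg 1: φ1=-0.5812069, φ2=-0.2123560, Δφ=0.3688509, Δλ=1.7995113 rad; a=sin²(Δφ/2)+cosφ1·cosφ2·sin²(Δλ/2)=0.5347625091; c=2·atan2(√a, √(1-a))=1.640377478; dist=6371·c=10450.845 ≈ 10450.8 km; running total=10450.8 km
Leg 1 bearing: y=sinΔλ·cosφ2=0.95208060, x=cosφ1·sinφ2-sinφ1·cosφ2·cosΔλ=-0.29784022; θ=atan2(y, x)=107.3713° ≈ 107.4°
Leg 2: φ1=-0.2123560, φ2=0.1719271, Δφ=0.3842831, Δλ=1.0088370 rad; a=sin²(Δφ/2)+cosφ1·cosφ2·sin²(Δλ/2)=0.2614305231; c=2·atan2(√a, √(1-a))=1.073400028; dist=6371·c=6838.632 ≈ 6838.6 km; running total=17289.4 km
Leg 2 bearing: y=sinΔλ·cosφ2=0.83373690, x=cosφ1·sinφ2-sinφ1·cosφ2·cosΔλ=0.27788704; θ=atan2(y, x)=71.5666° ≈ 71.6°
Leg 3: φ1=0.1719271, φ2=0.8697220, Δφ=0.6977949, Δλ=-0.1075821 rad; a=sin²(Δφ/2)+cosφ1·cosφ2·sin²(Δλ/2)=0.1187066550; c=2·atan2(√a, √(1-a))=0.703493902; dist=6371·c=4481.960 ≈ 4482.0 km; running total=21771.4 km
Leg 3 bearing: y=sinΔλ·cosφ2=-0.06926086, x=cosφ1·sinφ2-sinφ1·cosφ2·cosΔλ=0.64316753; θ=atan2(y, x)=-6.1463° <0 so +360° → 353.8537° ≈ 353.9°
Leg 4: φ1=0.8697220, φ2=0.8667462, Δφ=-0.0029758, Δλ=-2.5858449 rad; a=sin²(Δφ/2)+cosφ1·cosφ2·sin²(Δλ/2)=0.3861238585; c=2·atan2(√a, √(1-a))=1.341027653; dist=6371·c=8543.687 ≈ 8543.7 km; running total=30315.1 km
Leg 4 bearing: y=sinΔλ·cosφ2=-0.34150699, x=cosφ1·sinφ2-sinφ1·cosφ2·cosΔλ=0.91186725; θ=atan2(y, x)=-20.5316° <0 so +360° → 339.4684° ≈ 339.5°
Leg 5: φ1=0.8667462, φ2=0.6179513, Δφ=-0.2487949, Δλ=1.1770605 rad; a=sin²(Δφ/2)+cosφ1·cosφ2·sin²(Δλ/2)=0.1779909303; c=2·atan2(√a, √(1-a))=0.871057199; dist=6371·c=5549.505 ≈ 5549.5 km; running total=35864.6 km
Leg 5 bearing: y=sinΔλ·cosφ2=0.75270007, x=cosφ1·sinφ2-sinφ1·cosφ2·cosΔλ=0.13668668; θ=atan2(y, x)=79.7075° ≈ 79.7°
Leg 6: φ1=0.6179513, φ2=0.3937201, Δφ=-0.2242312, Δλ=-0.5898340 rad; a=sin²(Δφ/2)+cosφ1·cosφ2·sin²(Δλ/2)=0.0761084721; c=2·atan2(√a, √(1-a))=0.559005313; dist=6371·c=3561.423 ≈ 3561.4 km; running total=39426.0 km
Leg 6 bearing: y=sinΔλ·cosφ2=-0.51366554, x=cosφ1·sinφ2-sinφ1·cosφ2·cosΔλ=-0.13195305; θ=atan2(y, x)=-104.4069° <0 so +360° → 255.5931° ≈ 255.6°

Leg 1: dist=10450.8 km, bearing=107.4°
Leg 2: dist=6838.6 km, bearing=71.6°
Leg 3: dist=4482.0 km, bearing=353.9°
Leg 4: dist=8543.7 km, bearing=339.5°
Leg 5: dist=5549.5 km, bearing=79.7°
Leg 6: dist=3561.4 km, bearing=255.6°
Total: 39426.0 km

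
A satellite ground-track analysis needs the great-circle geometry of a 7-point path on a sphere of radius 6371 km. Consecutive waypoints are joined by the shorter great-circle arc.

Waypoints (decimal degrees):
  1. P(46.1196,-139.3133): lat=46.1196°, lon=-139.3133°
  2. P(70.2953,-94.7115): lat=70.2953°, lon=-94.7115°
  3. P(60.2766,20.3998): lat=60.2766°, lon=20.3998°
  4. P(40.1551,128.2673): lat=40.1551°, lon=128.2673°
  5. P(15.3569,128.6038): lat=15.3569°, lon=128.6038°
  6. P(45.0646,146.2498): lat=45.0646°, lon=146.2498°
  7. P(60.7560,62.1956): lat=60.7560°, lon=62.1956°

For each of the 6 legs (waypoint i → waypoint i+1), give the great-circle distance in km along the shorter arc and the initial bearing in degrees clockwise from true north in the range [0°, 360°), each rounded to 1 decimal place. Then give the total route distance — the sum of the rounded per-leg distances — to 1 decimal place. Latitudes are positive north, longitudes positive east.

Leg 1: dist=3594.9 km, bearing=26.3°
Leg 2: dist=4636.9 km, bearing=42.4°
Leg 3: dist=7078.3 km, bearing=54.3°
Leg 4: dist=2757.6 km, bearing=179.2°
Leg 5: dist=3694.5 km, bearing=23.0°
Leg 6: dist=5470.8 km, bearing=320.1°
Total: 27233.0 km

Leg 1: φ1=0.8049389, φ2=1.2268844, Δφ=0.4219456, Δλ=0.7784483 rad; a=sin²(Δφ/2)+cosφ1·cosφ2·sin²(Δλ/2)=0.0775072467; c=2·atan2(√a, √(1-a))=0.564258262; dist=6371·c=3594.889 ≈ 3594.9 km; running total=3594.9 km
Leg 1 bearing: y=sinΔλ·cosφ2=0.23675423, x=cosφ1·sinφ2-sinφ1·cosφ2·cosΔλ=0.47952782; θ=atan2(y, x)=26.2766° ≈ 26.3°
Leg 2: φ1=1.2268844, φ2=1.0520251, Δφ=-0.1748593, Δλ=2.0090712 rad; a=sin²(Δφ/2)+cosφ1·cosφ2·sin²(Δλ/2)=0.1266844214; c=2·atan2(√a, √(1-a))=0.727812858; dist=6371·c=4636.896 ≈ 4636.9 km; running total=8231.8 km
Leg 2 bearing: y=sinΔλ·cosφ2=0.44895164, x=cosφ1·sinφ2-sinφ1·cosφ2·cosΔλ=0.49090156; θ=atan2(y, x)=42.4443° ≈ 42.4°
Leg 3: φ1=1.0520251, φ2=0.7008387, Δφ=-0.3511864, Δλ=1.8826430 rad; a=sin²(Δφ/2)+cosφ1·cosφ2·sin²(Δλ/2)=0.2781271284; c=2·atan2(√a, √(1-a))=1.111022153; dist=6371·c=7078.322 ≈ 7078.3 km; running total=15310.1 km
Leg 3 bearing: y=sinΔλ·cosφ2=0.72743827, x=cosφ1·sinφ2-sinφ1·cosφ2·cosΔλ=0.52337681; θ=atan2(y, x)=54.2658° ≈ 54.3°
Leg 4: φ1=0.7008387, φ2=0.2680285, Δφ=-0.4328102, Δλ=0.0058730 rad; a=sin²(Δφ/2)+cosφ1·cosφ2·sin²(Δλ/2)=0.0461110276; c=2·atan2(√a, √(1-a))=0.432840543; dist=6371·c=2757.627 ≈ 2757.6 km; running total=18067.7 km
Leg 4 bearing: y=sinΔλ·cosφ2=0.00566330, x=cosφ1·sinφ2-sinφ1·cosφ2·cosΔλ=-0.41941284; θ=atan2(y, x)=179.2264° ≈ 179.2°
Leg 5: φ1=0.2680285, φ2=0.7865256, Δφ=0.5184972, Δλ=0.3079808 rad; a=sin²(Δφ/2)+cosφ1·cosφ2·sin²(Δλ/2)=0.0817410035; c=2·atan2(√a, √(1-a))=0.579899006; dist=6371·c=3694.537 ≈ 3694.5 km; running total=21762.2 km
Leg 5 bearing: y=sinΔλ·cosφ2=0.21410705, x=cosφ1·sinφ2-sinφ1·cosφ2·cosΔλ=0.50437666; θ=atan2(y, x)=23.0011° ≈ 23.0°
Leg 6: φ1=0.7865256, φ2=1.0603922, Δφ=0.2738666, Δλ=-1.4670225 rad; a=sin²(Δφ/2)+cosφ1·cosφ2·sin²(Δλ/2)=0.1732887505; c=2·atan2(√a, √(1-a))=0.858699489; dist=6371·c=5470.774 ≈ 5470.8 km; running total=27233.0 km
Leg 6 bearing: y=sinΔλ·cosφ2=-0.48590174, x=cosφ1·sinφ2-sinφ1·cosφ2·cosΔλ=0.58046407; θ=atan2(y, x)=-39.9324° <0 so +360° → 320.0676° ≈ 320.1°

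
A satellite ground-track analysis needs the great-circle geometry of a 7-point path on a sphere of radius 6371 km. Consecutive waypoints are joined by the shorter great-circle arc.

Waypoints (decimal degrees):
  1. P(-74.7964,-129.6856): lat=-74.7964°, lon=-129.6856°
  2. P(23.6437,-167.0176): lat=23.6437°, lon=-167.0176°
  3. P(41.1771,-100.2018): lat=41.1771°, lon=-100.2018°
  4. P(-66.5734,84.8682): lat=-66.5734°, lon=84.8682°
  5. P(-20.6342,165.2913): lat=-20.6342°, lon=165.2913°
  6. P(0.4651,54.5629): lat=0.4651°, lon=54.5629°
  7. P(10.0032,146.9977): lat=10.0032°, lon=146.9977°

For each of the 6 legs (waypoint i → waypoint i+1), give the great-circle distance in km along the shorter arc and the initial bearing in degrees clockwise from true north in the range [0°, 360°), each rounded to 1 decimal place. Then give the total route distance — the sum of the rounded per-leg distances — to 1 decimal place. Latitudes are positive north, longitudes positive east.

Leg 1: φ1=-1.3054434, φ2=0.4126604, Δφ=1.7181039, Δλ=-0.6515663 rad; a=sin²(Δφ/2)+cosφ1·cosφ2·sin²(Δλ/2)=0.5979956459; c=2·atan2(√a, √(1-a))=1.768064573; dist=6371·c=11264.339 ≈ 11264.3 km; running total=11264.3 km
Leg 1 bearing: y=sinΔλ·cosφ2=-0.55552688, x=cosφ1·sinφ2-sinφ1·cosφ2·cosΔλ=0.80807011; θ=atan2(y, x)=-34.5075° <0 so +360° → 325.4925° ≈ 325.5°
Leg 2: φ1=0.4126604, φ2=0.7186760, Δφ=0.3060156, Δλ=1.1661557 rad; a=sin²(Δφ/2)+cosφ1·cosφ2·sin²(Δλ/2)=0.2322539954; c=2·atan2(√a, √(1-a))=1.005706111; dist=6371·c=6407.354 ≈ 6407.4 km; running total=17671.7 km
Leg 2 bearing: y=sinΔλ·cosφ2=0.69189479, x=cosφ1·sinφ2-sinφ1·cosφ2·cosΔλ=0.48428287; θ=atan2(y, x)=55.0104° ≈ 55.0°
Leg 3: φ1=0.7186760, φ2=-1.1619250, Δφ=-1.8806010, Δλ=3.2300808 rad; a=sin²(Δφ/2)+cosφ1·cosφ2·sin²(Δλ/2)=0.9510960929; c=2·atan2(√a, √(1-a))=2.695621469; dist=6371·c=17173.804 ≈ 17173.8 km; running total=34845.5 km
Leg 3 bearing: y=sinΔλ·cosφ2=-0.03513470, x=cosφ1·sinφ2-sinφ1·cosφ2·cosΔλ=-0.42990093; θ=atan2(y, x)=-175.3277° <0 so +360° → 184.6723° ≈ 184.7°
Leg 4: φ1=-1.1619250, φ2=-0.3601347, Δφ=0.8017903, Δλ=1.4036479 rad; a=sin²(Δφ/2)+cosφ1·cosφ2·sin²(Δλ/2)=0.3073731829; c=2·atan2(√a, √(1-a))=1.175313670; dist=6371·c=7487.923 ≈ 7487.9 km; running total=42333.4 km
Leg 4 bearing: y=sinΔλ·cosφ2=0.92280660, x=cosφ1·sinφ2-sinφ1·cosφ2·cosΔλ=0.00275901; θ=atan2(y, x)=89.8287° ≈ 89.8°
Leg 5: φ1=-0.3601347, φ2=0.0081175, Δφ=0.3682523, Δλ=-1.9325752 rad; a=sin²(Δφ/2)+cosφ1·cosφ2·sin²(Δλ/2)=0.6670413838; c=2·atan2(√a, √(1-a))=1.911428243; dist=6371·c=12177.709 ≈ 12177.7 km; running total=54511.1 km
Leg 5 bearing: y=sinΔλ·cosφ2=-0.93523789, x=cosφ1·sinφ2-sinφ1·cosφ2·cosΔλ=-0.11712722; θ=atan2(y, x)=-97.1384° <0 so +360° → 262.8616° ≈ 262.9°
Leg 6: φ1=0.0081175, φ2=0.1745888, Δφ=0.1664712, Δλ=1.6132916 rad; a=sin²(Δφ/2)+cosφ1·cosφ2·sin²(Δλ/2)=0.5202126341; c=2·atan2(√a, √(1-a))=1.611232614; dist=6371·c=10265.163 ≈ 10265.2 km; running total=64776.3 km
Leg 6 bearing: y=sinΔλ·cosφ2=0.98390899, x=cosφ1·sinφ2-sinφ1·cosφ2·cosΔλ=0.17403706; θ=atan2(y, x)=79.9691° ≈ 80.0°

Leg 1: dist=11264.3 km, bearing=325.5°
Leg 2: dist=6407.4 km, bearing=55.0°
Leg 3: dist=17173.8 km, bearing=184.7°
Leg 4: dist=7487.9 km, bearing=89.8°
Leg 5: dist=12177.7 km, bearing=262.9°
Leg 6: dist=10265.2 km, bearing=80.0°
Total: 64776.3 km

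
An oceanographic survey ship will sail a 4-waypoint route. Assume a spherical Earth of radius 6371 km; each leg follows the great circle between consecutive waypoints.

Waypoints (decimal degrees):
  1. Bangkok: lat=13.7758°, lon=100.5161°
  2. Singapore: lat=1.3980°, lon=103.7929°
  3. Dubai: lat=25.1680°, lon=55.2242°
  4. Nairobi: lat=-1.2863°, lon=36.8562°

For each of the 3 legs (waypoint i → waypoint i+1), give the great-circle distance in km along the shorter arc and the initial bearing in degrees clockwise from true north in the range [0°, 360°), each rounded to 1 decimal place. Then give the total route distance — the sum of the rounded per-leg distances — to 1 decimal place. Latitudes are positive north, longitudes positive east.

Leg 1: φ1=0.2404331, φ2=0.0243997, Δφ=-0.2160334, Δλ=0.0571909 rad; a=sin²(Δφ/2)+cosφ1·cosφ2·sin²(Δλ/2)=0.0124160236; c=2·atan2(√a, √(1-a))=0.223318181; dist=6371·c=1422.760 ≈ 1422.8 km; running total=1422.8 km
Leg 1 bearing: y=sinΔλ·cosφ2=0.05714276, x=cosφ1·sinφ2-sinφ1·cosφ2·cosΔλ=-0.21396768; θ=atan2(y, x)=165.0474° ≈ 165.0°
Leg 2: φ1=0.0243997, φ2=0.4392645, Δφ=0.4148648, Δλ=-0.8476837 rad; a=sin²(Δφ/2)+cosφ1·cosφ2·sin²(Δλ/2)=0.1954509617; c=2·atan2(√a, √(1-a))=0.915873453; dist=6371·c=5835.030 ≈ 5835.0 km; running total=7257.8 km
Leg 2 bearing: y=sinΔλ·cosφ2=-0.67857199, x=cosφ1·sinφ2-sinφ1·cosφ2·cosΔλ=0.41053574; θ=atan2(y, x)=-58.8261° <0 so +360° → 301.1739° ≈ 301.2°
Leg 3: φ1=0.4392645, φ2=-0.0224502, Δφ=-0.4617146, Δλ=-0.3205821 rad; a=sin²(Δφ/2)+cosφ1·cosφ2·sin²(Δλ/2)=0.0754047527; c=2·atan2(√a, √(1-a))=0.556345830; dist=6371·c=3544.479 ≈ 3544.5 km; running total=10802.3 km
Leg 3 bearing: y=sinΔλ·cosφ2=-0.31503963, x=cosφ1·sinφ2-sinφ1·cosφ2·cosΔλ=-0.42382253; θ=atan2(y, x)=-143.3755° <0 so +360° → 216.6245° ≈ 216.6°

Leg 1: dist=1422.8 km, bearing=165.0°
Leg 2: dist=5835.0 km, bearing=301.2°
Leg 3: dist=3544.5 km, bearing=216.6°
Total: 10802.3 km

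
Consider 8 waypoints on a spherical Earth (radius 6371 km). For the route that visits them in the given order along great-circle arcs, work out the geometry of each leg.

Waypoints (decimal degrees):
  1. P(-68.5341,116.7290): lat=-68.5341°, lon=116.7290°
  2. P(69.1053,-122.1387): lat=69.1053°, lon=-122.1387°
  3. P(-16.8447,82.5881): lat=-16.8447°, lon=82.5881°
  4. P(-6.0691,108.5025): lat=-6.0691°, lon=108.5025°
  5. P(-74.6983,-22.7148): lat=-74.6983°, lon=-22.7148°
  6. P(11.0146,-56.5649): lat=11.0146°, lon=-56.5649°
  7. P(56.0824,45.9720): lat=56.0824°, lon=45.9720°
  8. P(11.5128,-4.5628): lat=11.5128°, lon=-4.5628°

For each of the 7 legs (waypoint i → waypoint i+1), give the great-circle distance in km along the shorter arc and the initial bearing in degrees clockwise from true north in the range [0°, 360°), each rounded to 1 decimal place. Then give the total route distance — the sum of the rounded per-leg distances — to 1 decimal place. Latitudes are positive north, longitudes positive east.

Leg 1: φ1=-1.1961457, φ2=1.2061150, Δφ=2.4022607, Δλ=-4.1690278 rad; a=sin²(Δφ/2)+cosφ1·cosφ2·sin²(Δλ/2)=0.9684566473; c=2·atan2(√a, √(1-a))=2.784489256; dist=6371·c=17739.981 ≈ 17740.0 km; running total=17740.0 km
Leg 1 bearing: y=sinΔλ·cosφ2=0.30528511, x=cosφ1·sinφ2-sinφ1·cosφ2·cosΔλ=0.17027766; θ=atan2(y, x)=60.8487° ≈ 60.8°
Leg 2: φ1=1.2061150, φ2=-0.2939955, Δφ=-1.5001105, Δλ=3.5731567 rad; a=sin²(Δφ/2)+cosφ1·cosφ2·sin²(Δλ/2)=0.7903867972; c=2·atan2(√a, √(1-a))=2.190474981; dist=6371·c=13955.516 ≈ 13955.5 km; running total=31695.5 km
Leg 2 bearing: y=sinΔλ·cosφ2=-0.40034463, x=cosφ1·sinφ2-sinφ1·cosφ2·cosΔλ=0.70882030; θ=atan2(y, x)=-29.4579° <0 so +360° → 330.5421° ≈ 330.5°
Leg 3: φ1=-0.2939955, φ2=-0.1059258, Δφ=0.1880697, Δλ=0.4522916 rad; a=sin²(Δφ/2)+cosφ1·cosφ2·sin²(Δλ/2)=0.0566656769; c=2·atan2(√a, √(1-a))=0.480706085; dist=6371·c=3062.578 ≈ 3062.6 km; running total=34758.1 km
Leg 3 bearing: y=sinΔλ·cosφ2=0.43457836, x=cosφ1·sinφ2-sinφ1·cosφ2·cosΔλ=0.15798847; θ=atan2(y, x)=70.0216° ≈ 70.0°
Leg 4: φ1=-0.1059258, φ2=-1.3037313, Δφ=-1.1978055, Δλ=-2.2901739 rad; a=sin²(Δφ/2)+cosφ1·cosφ2·sin²(Δλ/2)=0.5354674279; c=2·atan2(√a, √(1-a))=1.641790805; dist=6371·c=10459.849 ≈ 10459.8 km; running total=45217.9 km
Leg 4 bearing: y=sinΔλ·cosφ2=-0.19851105, x=cosφ1·sinφ2-sinφ1·cosφ2·cosΔλ=-0.97752832; θ=atan2(y, x)=-168.5208° <0 so +360° → 191.4792° ≈ 191.5°
Leg 5: φ1=-1.3037313, φ2=0.1922410, Δφ=1.4959723, Δλ=-0.5907957 rad; a=sin²(Δφ/2)+cosφ1·cosφ2·sin²(Δλ/2)=0.4845768475; c=2·atan2(√a, √(1-a))=1.539945128; dist=6371·c=9810.990 ≈ 9811.0 km; running total=55028.9 km
Leg 5 bearing: y=sinΔλ·cosφ2=-0.54676086, x=cosφ1·sinφ2-sinφ1·cosφ2·cosΔλ=0.83672042; θ=atan2(y, x)=-33.1629° <0 so +360° → 326.8371° ≈ 326.8°
Leg 6: φ1=0.1922410, φ2=0.9788225, Δφ=0.7865815, Δλ=1.7896065 rad; a=sin²(Δφ/2)+cosφ1·cosφ2·sin²(Δλ/2)=0.4801720862; c=2·atan2(√a, √(1-a))=1.531130098; dist=6371·c=9754.830 ≈ 9754.8 km; running total=64783.7 km
Leg 6 bearing: y=sinΔλ·cosφ2=0.54469532, x=cosφ1·sinφ2-sinφ1·cosφ2·cosΔλ=0.83769590; θ=atan2(y, x)=33.0331° ≈ 33.0°
Leg 7: φ1=0.9788225, φ2=0.2009363, Δφ=-0.7778863, Δλ=-0.8819986 rad; a=sin²(Δφ/2)+cosφ1·cosφ2·sin²(Δλ/2)=0.2434202428; c=2·atan2(√a, √(1-a))=1.031934411; dist=6371·c=6574.454 ≈ 6574.5 km; running total=71358.2 km
Leg 7 bearing: y=sinΔλ·cosφ2=-0.75647803, x=cosφ1·sinφ2-sinφ1·cosφ2·cosΔλ=-0.40547294; θ=atan2(y, x)=-118.1914° <0 so +360° → 241.8086° ≈ 241.8°

Leg 1: dist=17740.0 km, bearing=60.8°
Leg 2: dist=13955.5 km, bearing=330.5°
Leg 3: dist=3062.6 km, bearing=70.0°
Leg 4: dist=10459.8 km, bearing=191.5°
Leg 5: dist=9811.0 km, bearing=326.8°
Leg 6: dist=9754.8 km, bearing=33.0°
Leg 7: dist=6574.5 km, bearing=241.8°
Total: 71358.2 km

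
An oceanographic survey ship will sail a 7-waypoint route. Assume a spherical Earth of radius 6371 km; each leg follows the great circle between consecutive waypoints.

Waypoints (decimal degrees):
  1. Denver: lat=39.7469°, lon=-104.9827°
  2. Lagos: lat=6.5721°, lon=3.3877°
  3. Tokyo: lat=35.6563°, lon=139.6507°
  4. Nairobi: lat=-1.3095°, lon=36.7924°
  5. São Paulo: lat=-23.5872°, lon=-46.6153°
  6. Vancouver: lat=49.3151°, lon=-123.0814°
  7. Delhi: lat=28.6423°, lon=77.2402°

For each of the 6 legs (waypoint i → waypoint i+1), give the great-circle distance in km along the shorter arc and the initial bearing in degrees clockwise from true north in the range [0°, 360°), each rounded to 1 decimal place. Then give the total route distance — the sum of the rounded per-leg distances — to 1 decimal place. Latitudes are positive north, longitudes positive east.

Leg 1: dist=11080.0 km, bearing=73.0°
Leg 2: dist=13465.4 km, bearing=41.0°
Leg 3: dist=11252.0 km, bearing=276.5°
Leg 4: dist=9277.6 km, bearing=246.4°
Leg 5: dist=11054.7 km, bearing=320.0°
Leg 6: dist=11115.5 km, bearing=342.0°
Total: 67245.2 km

Leg 1: φ1=0.6937143, φ2=0.1147048, Δφ=-0.5790095, Δλ=1.8914203 rad; a=sin²(Δφ/2)+cosφ1·cosφ2·sin²(Δλ/2)=0.5837722903; c=2·atan2(√a, √(1-a))=1.739134840; dist=6371·c=11080.028 ≈ 11080.0 km; running total=11080.0 km
Leg 1 bearing: y=sinΔλ·cosφ2=0.94280246, x=cosφ1·sinφ2-sinφ1·cosφ2·cosΔλ=0.28818803; θ=atan2(y, x)=73.0031° ≈ 73.0°
Leg 2: φ1=0.1147048, φ2=0.6223198, Δφ=0.5076151, Δλ=2.3782380 rad; a=sin²(Δφ/2)+cosφ1·cosφ2·sin²(Δλ/2)=0.7582467240; c=2·atan2(√a, √(1-a))=2.113547150; dist=6371·c=13465.409 ≈ 13465.4 km; running total=24545.4 km
Leg 2 bearing: y=sinΔλ·cosφ2=0.56174078, x=cosφ1·sinφ2-sinφ1·cosφ2·cosΔλ=0.64628307; θ=atan2(y, x)=40.9967° ≈ 41.0°
Leg 3: φ1=0.6223198, φ2=-0.0228551, Δφ=-0.6451749, Δλ=-1.7952160 rad; a=sin²(Δφ/2)+cosφ1·cosφ2·sin²(Δλ/2)=0.5970474547; c=2·atan2(√a, √(1-a))=1.766131056; dist=6371·c=11252.021 ≈ 11252.0 km; running total=35797.4 km
Leg 3 bearing: y=sinΔλ·cosφ2=-0.97466880, x=cosφ1·sinφ2-sinφ1·cosφ2·cosΔλ=0.11112108; θ=atan2(y, x)=-83.4958° <0 so +360° → 276.5042° ≈ 276.5°
Leg 4: φ1=-0.0228551, φ2=-0.4116743, Δφ=-0.3888192, Δλ=-1.4557390 rad; a=sin²(Δφ/2)+cosφ1·cosφ2·sin²(Δλ/2)=0.4428354451; c=2·atan2(√a, √(1-a))=1.456216672; dist=6371·c=9277.556 ≈ 9277.6 km; running total=45075.0 km
Leg 4 bearing: y=sinΔλ·cosφ2=-0.91039275, x=cosφ1·sinφ2-sinφ1·cosφ2·cosΔλ=-0.39763538; θ=atan2(y, x)=-113.5944° <0 so +360° → 246.4056° ≈ 246.4°
Leg 5: φ1=-0.4116743, φ2=0.8607109, Δφ=1.2723852, Δλ=-1.3345852 rad; a=sin²(Δφ/2)+cosφ1·cosφ2·sin²(Δλ/2)=0.5818100205; c=2·atan2(√a, √(1-a))=1.735155365; dist=6371·c=11054.675 ≈ 11054.7 km; running total=56129.7 km
Leg 5 bearing: y=sinΔλ·cosφ2=-0.63379642, x=cosφ1·sinφ2-sinφ1·cosφ2·cosΔλ=0.75599642; θ=atan2(y, x)=-39.9751° <0 so +360° → 320.0249° ≈ 320.0°
Leg 6: φ1=0.8607109, φ2=0.4999024, Δφ=-0.3608084, Δλ=3.4962715 rad; a=sin²(Δφ/2)+cosφ1·cosφ2·sin²(Δλ/2)=0.5865143580; c=2·atan2(√a, √(1-a))=1.744700269; dist=6371·c=11115.485 ≈ 11115.5 km; running total=67245.2 km
Leg 6 bearing: y=sinΔλ·cosφ2=-0.30479119, x=cosφ1·sinφ2-sinφ1·cosφ2·cosΔλ=0.93657002; θ=atan2(y, x)=-18.0266° <0 so +360° → 341.9734° ≈ 342.0°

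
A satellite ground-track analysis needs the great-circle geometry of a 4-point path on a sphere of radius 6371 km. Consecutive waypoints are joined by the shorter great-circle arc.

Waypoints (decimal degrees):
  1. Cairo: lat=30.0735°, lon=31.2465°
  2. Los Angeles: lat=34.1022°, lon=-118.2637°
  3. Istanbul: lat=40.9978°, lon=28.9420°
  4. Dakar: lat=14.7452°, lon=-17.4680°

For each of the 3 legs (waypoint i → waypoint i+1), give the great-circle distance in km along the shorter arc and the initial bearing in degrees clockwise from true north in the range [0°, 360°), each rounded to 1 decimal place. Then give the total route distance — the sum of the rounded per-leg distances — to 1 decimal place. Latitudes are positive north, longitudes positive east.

Leg 1: dist=12194.2 km, bearing=333.5°
Leg 2: dist=11015.4 km, bearing=24.5°
Leg 3: dist=5328.0 km, bearing=250.7°
Total: 28537.6 km

Leg 1: φ1=0.5248816, φ2=0.5951957, Δφ=0.0703141, Δλ=-2.6094453 rad; a=sin²(Δφ/2)+cosφ1·cosφ2·sin²(Δλ/2)=0.6682625557; c=2·atan2(√a, √(1-a))=1.914020663; dist=6371·c=12194.226 ≈ 12194.2 km; running total=12194.2 km
Leg 1 bearing: y=sinΔλ·cosφ2=-0.42013444, x=cosφ1·sinφ2-sinφ1·cosφ2·cosΔλ=0.84275613; θ=atan2(y, x)=-26.4974° <0 so +360° → 333.5026° ≈ 333.5°
Leg 2: φ1=0.5951957, φ2=0.7155466, Δφ=0.1203509, Δλ=2.5692241 rad; a=sin²(Δφ/2)+cosφ1·cosφ2·sin²(Δλ/2)=0.5787643099; c=2·atan2(√a, √(1-a))=1.728983850; dist=6371·c=11015.356 ≈ 11015.4 km; running total=23209.6 km
Leg 2 bearing: y=sinΔλ·cosφ2=0.40878291, x=cosφ1·sinφ2-sinφ1·cosφ2·cosΔλ=0.89893341; θ=atan2(y, x)=24.4533° ≈ 24.5°
Leg 3: φ1=0.7155466, φ2=0.2573523, Δφ=-0.4581943, Δλ=-0.8100073 rad; a=sin²(Δφ/2)+cosφ1·cosφ2·sin²(Δλ/2)=0.1648899277; c=2·atan2(√a, √(1-a))=0.836290953; dist=6371·c=5328.010 ≈ 5328.0 km; running total=28537.6 km
Leg 3 bearing: y=sinΔλ·cosφ2=-0.70043929, x=cosφ1·sinφ2-sinφ1·cosφ2·cosΔλ=-0.24533602; θ=atan2(y, x)=-109.3033° <0 so +360° → 250.6967° ≈ 250.7°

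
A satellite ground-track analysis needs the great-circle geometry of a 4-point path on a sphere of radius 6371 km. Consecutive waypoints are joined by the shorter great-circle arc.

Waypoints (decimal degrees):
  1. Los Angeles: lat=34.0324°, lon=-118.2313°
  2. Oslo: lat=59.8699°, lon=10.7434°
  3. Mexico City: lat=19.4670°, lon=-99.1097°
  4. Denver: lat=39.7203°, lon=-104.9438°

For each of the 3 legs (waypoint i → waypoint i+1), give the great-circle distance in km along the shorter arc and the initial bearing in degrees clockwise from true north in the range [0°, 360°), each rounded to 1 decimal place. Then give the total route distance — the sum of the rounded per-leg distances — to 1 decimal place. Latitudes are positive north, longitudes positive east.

Leg 1: φ1=0.5939774, φ2=1.0449269, Δφ=0.4509494, Δλ=2.2510332 rad; a=sin²(Δφ/2)+cosφ1·cosφ2·sin²(Δλ/2)=0.3888015859; c=2·atan2(√a, √(1-a))=1.346524147; dist=6371·c=8578.705 ≈ 8578.7 km; running total=8578.7 km
Leg 1 bearing: y=sinΔλ·cosφ2=0.39023966, x=cosφ1·sinφ2-sinφ1·cosφ2·cosΔλ=0.89344986; θ=atan2(y, x)=23.5947° ≈ 23.6°
Leg 2: φ1=1.0449269, φ2=0.3397632, Δφ=-0.7051636, Δλ=-1.9172983 rad; a=sin²(Δφ/2)+cosφ1·cosφ2·sin²(Δλ/2)=0.4362455521; c=2·atan2(√a, √(1-a))=1.442939361; dist=6371·c=9192.967 ≈ 9193.0 km; running total=17771.7 km
Leg 2 bearing: y=sinΔλ·cosφ2=-0.88679763, x=cosφ1·sinφ2-sinφ1·cosφ2·cosΔλ=0.44422004; θ=atan2(y, x)=-63.3925° <0 so +360° → 296.6075° ≈ 296.6°
Leg 3: φ1=0.3397632, φ2=0.6932500, Δφ=0.3534868, Δλ=-0.1018243 rad; a=sin²(Δφ/2)+cosφ1·cosφ2·sin²(Δλ/2)=0.0327924335; c=2·atan2(√a, √(1-a))=0.364182843; dist=6371·c=2320.209 ≈ 2320.2 km; running total=20091.9 km
Leg 3 bearing: y=sinΔλ·cosφ2=-0.07818522, x=cosφ1·sinφ2-sinφ1·cosφ2·cosΔλ=0.34749882; θ=atan2(y, x)=-12.6801° <0 so +360° → 347.3199° ≈ 347.3°

Leg 1: dist=8578.7 km, bearing=23.6°
Leg 2: dist=9193.0 km, bearing=296.6°
Leg 3: dist=2320.2 km, bearing=347.3°
Total: 20091.9 km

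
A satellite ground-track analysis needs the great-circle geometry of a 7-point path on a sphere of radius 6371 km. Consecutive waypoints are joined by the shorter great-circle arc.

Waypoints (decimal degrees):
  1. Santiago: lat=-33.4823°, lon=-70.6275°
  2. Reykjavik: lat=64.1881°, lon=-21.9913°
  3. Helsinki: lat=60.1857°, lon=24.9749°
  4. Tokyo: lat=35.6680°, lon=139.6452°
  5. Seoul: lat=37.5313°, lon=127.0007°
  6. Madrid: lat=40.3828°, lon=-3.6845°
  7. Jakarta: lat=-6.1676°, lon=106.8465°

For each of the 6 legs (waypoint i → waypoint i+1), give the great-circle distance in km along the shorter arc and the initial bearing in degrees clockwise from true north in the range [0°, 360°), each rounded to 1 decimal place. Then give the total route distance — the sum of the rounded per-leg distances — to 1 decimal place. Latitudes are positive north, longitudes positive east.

Leg 1: dist=11661.1 km, bearing=19.8°
Leg 2: dist=2418.5 km, bearing=78.7°
Leg 3: dist=7815.5 km, bearing=51.6°
Leg 4: dist=1146.7 km, bearing=284.1°
Leg 5: dist=10001.8 km, bearing=324.7°
Leg 6: dist=12185.3 km, bearing=81.2°
Total: 45228.9 km

Leg 1: φ1=-0.5843764, φ2=1.1202937, Δφ=1.7046701, Δλ=0.8488618 rad; a=sin²(Δφ/2)+cosφ1·cosφ2·sin²(Δλ/2)=0.6283227160; c=2·atan2(√a, √(1-a))=1.830346101; dist=6371·c=11661.135 ≈ 11661.1 km; running total=11661.1 km
Leg 1 bearing: y=sinΔλ·cosφ2=0.32679378, x=cosφ1·sinφ2-sinφ1·cosφ2·cosΔλ=0.90958174; θ=atan2(y, x)=19.7623° ≈ 19.8°
Leg 2: φ1=1.1202937, φ2=1.0504386, Δφ=-0.0698551, Δλ=0.8197148 rad; a=sin²(Δφ/2)+cosφ1·cosφ2·sin²(Δλ/2)=0.0355941595; c=2·atan2(√a, √(1-a))=0.379603369; dist=6371·c=2418.453 ≈ 2418.5 km; running total=14079.6 km
Leg 2 bearing: y=sinΔλ·cosφ2=0.36342203, x=cosφ1·sinφ2-sinφ1·cosφ2·cosΔλ=0.07234145; θ=atan2(y, x)=78.7421° ≈ 78.7°
Leg 3: φ1=1.0504386, φ2=0.6225240, Δφ=-0.4279146, Δλ=2.0013743 rad; a=sin²(Δφ/2)+cosφ1·cosφ2·sin²(Δλ/2)=0.3313423201; c=2·atan2(√a, √(1-a))=1.226732670; dist=6371·c=7815.514 ≈ 7815.5 km; running total=21895.1 km
Leg 3 bearing: y=sinΔλ·cosφ2=0.73825638, x=cosφ1·sinφ2-sinφ1·cosφ2·cosΔλ=0.58411974; θ=atan2(y, x)=51.6484° ≈ 51.6°
Leg 4: φ1=0.6225240, φ2=0.6550448, Δφ=0.0325207, Δλ=-0.2206882 rad; a=sin²(Δφ/2)+cosφ1·cosφ2·sin²(Δλ/2)=0.0080769495; c=2·atan2(√a, √(1-a))=0.179986548; dist=6371·c=1146.694 ≈ 1146.7 km; running total=23041.8 km
Leg 4 bearing: y=sinΔλ·cosφ2=-0.17359313, x=cosφ1·sinφ2-sinφ1·cosφ2·cosΔλ=0.04372957; θ=atan2(y, x)=-75.8609° <0 so +360° → 284.1391° ≈ 284.1°
Leg 5: φ1=0.6550448, φ2=0.7048128, Δφ=0.0497681, Δλ=-2.2808870 rad; a=sin²(Δφ/2)+cosφ1·cosφ2·sin²(Δλ/2)=0.4995513738; c=2·atan2(√a, √(1-a))=1.569899074; dist=6371·c=10001.827 ≈ 10001.8 km; running total=33043.6 km
Leg 5 bearing: y=sinΔλ·cosφ2=-0.57762411, x=cosφ1·sinφ2-sinφ1·cosφ2·cosΔλ=0.81630239; θ=atan2(y, x)=-35.2836° <0 so +360° → 324.7164° ≈ 324.7°
Leg 6: φ1=0.7048128, φ2=-0.1076449, Δφ=-0.8124577, Δλ=1.9291299 rad; a=sin²(Δφ/2)+cosφ1·cosφ2·sin²(Δλ/2)=0.6676058786; c=2·atan2(√a, √(1-a))=1.912626309; dist=6371·c=12185.342 ≈ 12185.3 km; running total=45228.9 km
Leg 6 bearing: y=sinΔλ·cosφ2=0.93106210, x=cosφ1·sinφ2-sinφ1·cosφ2·cosΔλ=0.14407100; θ=atan2(y, x)=81.2039° ≈ 81.2°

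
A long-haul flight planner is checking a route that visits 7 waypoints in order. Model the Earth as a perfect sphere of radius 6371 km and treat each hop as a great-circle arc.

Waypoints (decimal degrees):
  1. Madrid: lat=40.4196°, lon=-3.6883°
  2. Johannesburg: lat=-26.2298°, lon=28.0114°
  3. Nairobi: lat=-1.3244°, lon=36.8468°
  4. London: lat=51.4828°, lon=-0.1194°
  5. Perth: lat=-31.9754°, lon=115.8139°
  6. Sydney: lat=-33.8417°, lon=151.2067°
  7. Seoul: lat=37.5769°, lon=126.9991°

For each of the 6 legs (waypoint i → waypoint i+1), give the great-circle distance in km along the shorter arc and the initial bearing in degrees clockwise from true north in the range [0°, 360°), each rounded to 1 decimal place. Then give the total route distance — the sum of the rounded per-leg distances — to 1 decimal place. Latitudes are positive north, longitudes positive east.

Leg 1: dist=8103.2 km, bearing=150.4°
Leg 2: dist=2926.2 km, bearing=20.3°
Leg 3: dist=6822.6 km, bearing=334.7°
Leg 4: dist=14476.7 km, bearing=93.0°
Leg 5: dist=3294.3 km, bearing=103.3°
Leg 6: dist=8326.8 km, bearing=340.3°
Total: 43949.8 km

Leg 1: φ1=0.7054551, φ2=-0.4577964, Δφ=-1.1632515, Δλ=0.5532641 rad; a=sin²(Δφ/2)+cosφ1·cosφ2·sin²(Δλ/2)=0.3527630721; c=2·atan2(√a, √(1-a))=1.271891411; dist=6371·c=8103.220 ≈ 8103.2 km; running total=8103.2 km
Leg 1 bearing: y=sinΔλ·cosφ2=0.47135911, x=cosφ1·sinφ2-sinφ1·cosφ2·cosΔλ=-0.83132769; θ=atan2(y, x)=150.4470° ≈ 150.4°
Leg 2: φ1=-0.4577964, φ2=-0.0231151, Δφ=0.4346812, Δλ=0.1542068 rad; a=sin²(Δφ/2)+cosφ1·cosφ2·sin²(Δλ/2)=0.0518186322; c=2·atan2(√a, √(1-a))=0.459300691; dist=6371·c=2926.205 ≈ 2926.2 km; running total=11029.4 km
Leg 2 bearing: y=sinΔλ·cosφ2=0.15355535, x=cosφ1·sinφ2-sinφ1·cosφ2·cosΔλ=0.41587811; θ=atan2(y, x)=20.2657° ≈ 20.3°
Leg 3: φ1=-0.0231151, φ2=0.8985444, Δφ=0.9216595, Δλ=-0.6451819 rad; a=sin²(Δφ/2)+cosφ1·cosφ2·sin²(Δλ/2)=0.2603230923; c=2·atan2(√a, √(1-a))=1.070878053; dist=6371·c=6822.564 ≈ 6822.6 km; running total=17852.0 km
Leg 3 bearing: y=sinΔλ·cosφ2=-0.37448657, x=cosφ1·sinφ2-sinφ1·cosφ2·cosΔλ=0.79371262; θ=atan2(y, x)=-25.2587° <0 so +360° → 334.7413° ≈ 334.7°
Leg 4: φ1=0.8985444, φ2=-0.5580760, Δφ=-1.4566204, Δλ=2.0234178 rad; a=sin²(Δφ/2)+cosφ1·cosφ2·sin²(Δλ/2)=0.8226788121; c=2·atan2(√a, √(1-a))=2.272287685; dist=6371·c=14476.745 ≈ 14476.7 km; running total=32328.7 km
Leg 4 bearing: y=sinΔλ·cosφ2=0.76285738, x=cosφ1·sinφ2-sinφ1·cosφ2·cosΔλ=-0.03952406; θ=atan2(y, x)=92.9659° ≈ 93.0°
Leg 5: φ1=-0.5580760, φ2=-0.5906491, Δφ=-0.0325731, Δλ=0.6177209 rad; a=sin²(Δφ/2)+cosφ1·cosφ2·sin²(Δλ/2)=0.0653663818; c=2·atan2(√a, √(1-a))=0.517078243; dist=6371·c=3294.305 ≈ 3294.3 km; running total=35623.0 km
Leg 5 bearing: y=sinΔλ·cosφ2=0.48105391, x=cosφ1·sinφ2-sinφ1·cosφ2·cosΔλ=-0.11384904; θ=atan2(y, x)=103.3150° ≈ 103.3°
Leg 6: φ1=-0.5906491, φ2=0.6558406, Δφ=1.2464897, Δλ=-0.4225023 rad; a=sin²(Δφ/2)+cosφ1·cosφ2·sin²(Δλ/2)=0.3696161591; c=2·atan2(√a, √(1-a))=1.306979015; dist=6371·c=8326.763 ≈ 8326.8 km; running total=43949.8 km
Leg 6 bearing: y=sinΔλ·cosφ2=-0.32497447, x=cosφ1·sinφ2-sinφ1·cosφ2·cosΔλ=0.90906095; θ=atan2(y, x)=-19.6711° <0 so +360° → 340.3289° ≈ 340.3°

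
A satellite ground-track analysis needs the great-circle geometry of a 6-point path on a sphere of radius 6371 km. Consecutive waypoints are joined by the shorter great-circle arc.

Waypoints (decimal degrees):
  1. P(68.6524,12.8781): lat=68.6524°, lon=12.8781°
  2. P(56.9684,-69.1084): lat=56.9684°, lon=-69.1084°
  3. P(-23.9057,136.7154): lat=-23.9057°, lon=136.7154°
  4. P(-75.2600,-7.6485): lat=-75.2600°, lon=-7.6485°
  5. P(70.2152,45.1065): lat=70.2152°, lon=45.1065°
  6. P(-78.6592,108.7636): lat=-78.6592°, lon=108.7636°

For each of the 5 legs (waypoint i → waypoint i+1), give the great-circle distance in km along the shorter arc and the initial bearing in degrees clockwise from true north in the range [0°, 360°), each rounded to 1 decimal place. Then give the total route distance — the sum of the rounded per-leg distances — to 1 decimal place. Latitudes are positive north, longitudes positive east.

Leg 1: dist=4008.5 km, bearing=293.5°
Leg 2: dist=15792.8 km, bearing=319.7°
Leg 3: dist=8706.2 km, bearing=188.7°
Leg 4: dist=16576.9 km, bearing=31.6°
Leg 5: dist=17041.8 km, bearing=156.9°
Total: 62126.2 km

Leg 1: φ1=1.1982104, φ2=0.9942861, Δφ=-0.2039243, Δλ=-1.4309344 rad; a=sin²(Δφ/2)+cosφ1·cosφ2·sin²(Δλ/2)=0.0957443687; c=2·atan2(√a, √(1-a))=0.629178424; dist=6371·c=4008.496 ≈ 4008.5 km; running total=4008.5 km
Leg 1 bearing: y=sinΔλ·cosφ2=-0.53977872, x=cosφ1·sinφ2-sinφ1·cosφ2·cosΔλ=0.23441091; θ=atan2(y, x)=-66.5260° <0 so +360° → 293.4740° ≈ 293.5°
Leg 2: φ1=0.9942861, φ2=-0.4172332, Δφ=-1.4115193, Δλ=3.5923030 rad; a=sin²(Δφ/2)+cosφ1·cosφ2·sin²(Δλ/2)=0.8941544279; c=2·atan2(√a, √(1-a))=2.478851886; dist=6371·c=15792.765 ≈ 15792.8 km; running total=19801.3 km
Leg 2 bearing: y=sinΔλ·cosφ2=-0.39823608, x=cosφ1·sinφ2-sinφ1·cosφ2·cosΔλ=0.46901725; θ=atan2(y, x)=-40.3341° <0 so +360° → 319.6659° ≈ 319.7°
Leg 3: φ1=-0.4172332, φ2=-1.3135348, Δφ=-0.8963016, Δλ=-2.5196254 rad; a=sin²(Δφ/2)+cosφ1·cosφ2·sin²(Δλ/2)=0.3985752508; c=2·atan2(√a, √(1-a))=1.366529281; dist=6371·c=8706.158 ≈ 8706.2 km; running total=28507.5 km
Leg 3 bearing: y=sinΔλ·cosφ2=-0.14824171, x=cosφ1·sinφ2-sinφ1·cosφ2·cosΔλ=-0.96792380; θ=atan2(y, x)=-171.2926° <0 so +360° → 188.7074° ≈ 188.7°
Leg 4: φ1=-1.3135348, φ2=1.2254864, Δφ=2.5390212, Δλ=0.9207484 rad; a=sin²(Δφ/2)+cosφ1·cosφ2·sin²(Δλ/2)=0.9289400287; c=2·atan2(√a, √(1-a))=2.601926074; dist=6371·c=16576.871 ≈ 16576.9 km; running total=45084.4 km
Leg 4 bearing: y=sinΔλ·cosφ2=0.26945524, x=cosφ1·sinφ2-sinφ1·cosφ2·cosΔλ=0.43753363; θ=atan2(y, x)=31.6269° ≈ 31.6°
Leg 5: φ1=1.2254864, φ2=-1.3728620, Δφ=-2.5983485, Δλ=1.1110260 rad; a=sin²(Δφ/2)+cosφ1·cosφ2·sin²(Δλ/2)=0.9465308682; c=2·atan2(√a, √(1-a))=2.674901056; dist=6371·c=17041.795 ≈ 17041.8 km; running total=62126.2 km
Leg 5 bearing: y=sinΔλ·cosφ2=0.17622374, x=cosφ1·sinφ2-sinφ1·cosφ2·cosΔλ=-0.41398784; θ=atan2(y, x)=156.9418° ≈ 156.9°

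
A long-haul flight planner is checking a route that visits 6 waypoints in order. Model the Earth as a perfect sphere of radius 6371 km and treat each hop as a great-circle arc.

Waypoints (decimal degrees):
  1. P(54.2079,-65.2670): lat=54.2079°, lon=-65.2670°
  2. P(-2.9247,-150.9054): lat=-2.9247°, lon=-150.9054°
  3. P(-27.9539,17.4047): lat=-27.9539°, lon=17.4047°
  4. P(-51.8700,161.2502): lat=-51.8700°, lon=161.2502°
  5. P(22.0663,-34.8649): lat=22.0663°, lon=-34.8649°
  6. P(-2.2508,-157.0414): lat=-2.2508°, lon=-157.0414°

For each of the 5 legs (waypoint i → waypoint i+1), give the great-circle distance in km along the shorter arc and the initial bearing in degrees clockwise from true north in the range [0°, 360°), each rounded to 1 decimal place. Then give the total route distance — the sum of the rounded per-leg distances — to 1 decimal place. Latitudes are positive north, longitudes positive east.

Leg 1: φ1=0.9461063, φ2=-0.0510456, Δφ=-0.9971520, Δλ=-1.4946720 rad; a=sin²(Δφ/2)+cosφ1·cosφ2·sin²(Δλ/2)=0.4984836828; c=2·atan2(√a, √(1-a))=1.567763688; dist=6371·c=9988.222 ≈ 9988.2 km; running total=9988.2 km
Leg 1 bearing: y=sinΔλ·cosφ2=-0.99580517, x=cosφ1·sinφ2-sinφ1·cosφ2·cosΔλ=-0.09144869; θ=atan2(y, x)=-95.2470° <0 so +360° → 264.7530° ≈ 264.8°
Leg 2: φ1=-0.0510456, φ2=-0.4878876, Δφ=-0.4368419, Δλ=2.9375654 rad; a=sin²(Δφ/2)+cosφ1·cosφ2·sin²(Δλ/2)=0.9199795347; c=2·atan2(√a, √(1-a))=2.568004117; dist=6371·c=16360.754 ≈ 16360.8 km; running total=26349.0 km
Leg 2 bearing: y=sinΔλ·cosφ2=0.17897462, x=cosφ1·sinφ2-sinφ1·cosφ2·cosΔλ=-0.51228590; θ=atan2(y, x)=160.7424° ≈ 160.7°
Leg 3: φ1=-0.4878876, φ2=-0.9053023, Δφ=-0.4174147, Δλ=2.5105776 rad; a=sin²(Δφ/2)+cosφ1·cosφ2·sin²(Δλ/2)=0.5358223134; c=2·atan2(√a, √(1-a))=1.642502387; dist=6371·c=10464.383 ≈ 10464.4 km; running total=36813.4 km
Leg 3 bearing: y=sinΔλ·cosφ2=0.36427239, x=cosφ1·sinφ2-sinφ1·cosφ2·cosΔλ=-0.92853254; θ=atan2(y, x)=158.5794° ≈ 158.6°
Leg 4: φ1=-0.9053023, φ2=0.3851296, Δφ=1.2904319, Δλ=-3.4228542 rad; a=sin²(Δφ/2)+cosφ1·cosφ2·sin²(Δλ/2)=0.9226242905; c=2·atan2(√a, √(1-a))=2.577826505; dist=6371·c=16423.333 ≈ 16423.3 km; running total=53236.7 km
Leg 4 bearing: y=sinΔλ·cosφ2=0.25723594, x=cosφ1·sinφ2-sinφ1·cosφ2·cosΔλ=-0.46838500; θ=atan2(y, x)=151.2245° ≈ 151.2°
Leg 5: φ1=0.3851296, φ2=-0.0392839, Δφ=-0.4244135, Δλ=-2.1323822 rad; a=sin²(Δφ/2)+cosφ1·cosφ2·sin²(Δλ/2)=0.7539474269; c=2·atan2(√a, √(1-a))=2.103535540; dist=6371·c=13401.625 ≈ 13401.6 km; running total=66638.3 km
Leg 5 bearing: y=sinΔλ·cosφ2=-0.84575864, x=cosφ1·sinφ2-sinφ1·cosφ2·cosΔλ=0.16350885; θ=atan2(y, x)=-79.0581° <0 so +360° → 280.9419° ≈ 280.9°

Leg 1: dist=9988.2 km, bearing=264.8°
Leg 2: dist=16360.8 km, bearing=160.7°
Leg 3: dist=10464.4 km, bearing=158.6°
Leg 4: dist=16423.3 km, bearing=151.2°
Leg 5: dist=13401.6 km, bearing=280.9°
Total: 66638.3 km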